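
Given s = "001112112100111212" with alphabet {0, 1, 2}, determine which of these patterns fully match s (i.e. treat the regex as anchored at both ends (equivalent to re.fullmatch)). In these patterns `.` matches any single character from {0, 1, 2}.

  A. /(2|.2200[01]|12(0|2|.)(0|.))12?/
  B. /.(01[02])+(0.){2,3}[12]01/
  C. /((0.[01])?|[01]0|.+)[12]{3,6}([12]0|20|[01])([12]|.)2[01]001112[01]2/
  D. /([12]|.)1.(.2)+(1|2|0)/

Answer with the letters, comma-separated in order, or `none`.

A → no match
B → no match — must end with "01"
C → match
D → no match

C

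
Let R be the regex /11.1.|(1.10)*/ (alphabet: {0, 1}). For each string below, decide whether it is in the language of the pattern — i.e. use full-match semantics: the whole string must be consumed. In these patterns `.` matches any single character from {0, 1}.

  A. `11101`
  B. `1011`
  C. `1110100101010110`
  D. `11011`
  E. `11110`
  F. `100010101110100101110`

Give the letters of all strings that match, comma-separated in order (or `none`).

D, E

A → no match
B → no match
C → no match
D → match
E → match
F → no match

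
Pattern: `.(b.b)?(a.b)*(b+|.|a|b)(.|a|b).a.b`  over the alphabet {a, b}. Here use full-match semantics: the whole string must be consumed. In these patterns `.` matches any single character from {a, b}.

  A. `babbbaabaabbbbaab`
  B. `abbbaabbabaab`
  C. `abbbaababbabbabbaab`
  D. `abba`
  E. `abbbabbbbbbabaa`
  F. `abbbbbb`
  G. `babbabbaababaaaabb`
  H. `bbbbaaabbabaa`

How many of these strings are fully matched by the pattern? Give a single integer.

A → no match
B → match
C → match
D. `abba` → no match — must end with `b`
E → no match — must end with `b`
F. `abbbbbb` → no match
G → no match
H → no match — must end with `b`
Total matched: 2

2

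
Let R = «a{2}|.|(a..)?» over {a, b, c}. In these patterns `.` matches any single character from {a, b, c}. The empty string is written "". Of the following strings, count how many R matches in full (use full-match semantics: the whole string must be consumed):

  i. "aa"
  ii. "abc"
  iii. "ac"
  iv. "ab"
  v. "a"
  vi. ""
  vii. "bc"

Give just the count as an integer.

4

i. "aa" → match
ii. "abc" → match
iii. "ac" → no match
iv. "ab" → no match
v. "a" → match
vi. "" → match
vii. "bc" → no match
Total matched: 4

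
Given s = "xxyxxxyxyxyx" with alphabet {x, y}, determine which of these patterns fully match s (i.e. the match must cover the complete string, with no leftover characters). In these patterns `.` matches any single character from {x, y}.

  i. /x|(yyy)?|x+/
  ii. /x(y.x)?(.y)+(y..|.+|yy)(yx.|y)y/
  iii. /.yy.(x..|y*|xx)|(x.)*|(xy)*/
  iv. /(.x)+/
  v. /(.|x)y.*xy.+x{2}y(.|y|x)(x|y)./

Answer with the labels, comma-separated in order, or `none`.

i → no match
ii → no match — must end with "y"
iii → no match
iv → match
v → no match

iv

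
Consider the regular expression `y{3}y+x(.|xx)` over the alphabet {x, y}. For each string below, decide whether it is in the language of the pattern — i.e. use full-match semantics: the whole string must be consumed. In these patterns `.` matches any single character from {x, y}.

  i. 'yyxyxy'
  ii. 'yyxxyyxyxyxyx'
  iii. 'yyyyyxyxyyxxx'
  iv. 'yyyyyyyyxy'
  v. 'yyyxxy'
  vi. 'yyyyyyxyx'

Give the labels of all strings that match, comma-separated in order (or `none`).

i → no match
ii → no match
iii → no match
iv → match
v → no match
vi → no match

iv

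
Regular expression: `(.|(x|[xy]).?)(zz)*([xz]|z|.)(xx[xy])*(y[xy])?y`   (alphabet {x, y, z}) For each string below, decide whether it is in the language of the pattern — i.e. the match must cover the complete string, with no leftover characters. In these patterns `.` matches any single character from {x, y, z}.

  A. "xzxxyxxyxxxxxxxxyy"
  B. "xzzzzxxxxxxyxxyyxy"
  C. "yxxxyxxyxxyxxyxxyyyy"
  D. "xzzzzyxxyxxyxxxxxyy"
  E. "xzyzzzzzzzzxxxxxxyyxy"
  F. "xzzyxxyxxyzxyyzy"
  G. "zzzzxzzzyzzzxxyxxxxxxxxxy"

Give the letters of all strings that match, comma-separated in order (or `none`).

A, B, C, D

A → match
B → match
C → match
D → match
E → no match
F → no match
G → no match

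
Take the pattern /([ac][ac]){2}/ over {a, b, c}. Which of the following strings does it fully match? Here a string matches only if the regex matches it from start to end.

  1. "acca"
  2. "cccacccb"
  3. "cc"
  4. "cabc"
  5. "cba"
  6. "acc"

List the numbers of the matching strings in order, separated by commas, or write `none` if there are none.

1 → match
2 → no match
3 → no match
4 → no match
5 → no match
6 → no match

1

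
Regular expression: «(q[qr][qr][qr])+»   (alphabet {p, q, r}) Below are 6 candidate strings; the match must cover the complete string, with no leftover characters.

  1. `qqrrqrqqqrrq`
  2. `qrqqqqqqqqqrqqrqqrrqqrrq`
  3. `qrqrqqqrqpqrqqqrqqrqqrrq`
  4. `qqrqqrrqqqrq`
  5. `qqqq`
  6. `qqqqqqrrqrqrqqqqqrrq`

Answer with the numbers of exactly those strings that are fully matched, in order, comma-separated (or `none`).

1 → match
2 → match
3 → no match
4 → match
5 → match
6 → match

1, 2, 4, 5, 6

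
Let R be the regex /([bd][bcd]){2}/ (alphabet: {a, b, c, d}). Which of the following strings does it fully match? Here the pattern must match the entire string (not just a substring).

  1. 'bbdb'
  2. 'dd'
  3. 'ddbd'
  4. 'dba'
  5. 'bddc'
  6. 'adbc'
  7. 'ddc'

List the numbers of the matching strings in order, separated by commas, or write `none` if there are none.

1 → match
2 → no match
3 → match
4 → no match
5 → match
6 → no match
7 → no match

1, 3, 5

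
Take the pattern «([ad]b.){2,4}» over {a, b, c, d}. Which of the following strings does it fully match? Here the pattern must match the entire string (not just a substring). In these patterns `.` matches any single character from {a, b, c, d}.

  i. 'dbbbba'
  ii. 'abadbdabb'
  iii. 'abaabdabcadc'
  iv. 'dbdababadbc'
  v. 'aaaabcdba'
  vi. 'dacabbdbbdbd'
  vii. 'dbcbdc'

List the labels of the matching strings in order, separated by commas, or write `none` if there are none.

ii

i → no match
ii → match
iii → no match
iv → no match
v → no match
vi → no match
vii → no match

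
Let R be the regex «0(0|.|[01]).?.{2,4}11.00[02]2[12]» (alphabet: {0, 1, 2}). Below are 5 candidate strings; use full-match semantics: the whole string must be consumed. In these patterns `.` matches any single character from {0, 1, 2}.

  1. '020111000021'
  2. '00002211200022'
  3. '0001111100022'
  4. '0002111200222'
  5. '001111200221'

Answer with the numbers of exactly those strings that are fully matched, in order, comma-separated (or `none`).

1. '020111000021' → match
2 → match
3 → match
4 → match
5. '001111200221' → match

1, 2, 3, 4, 5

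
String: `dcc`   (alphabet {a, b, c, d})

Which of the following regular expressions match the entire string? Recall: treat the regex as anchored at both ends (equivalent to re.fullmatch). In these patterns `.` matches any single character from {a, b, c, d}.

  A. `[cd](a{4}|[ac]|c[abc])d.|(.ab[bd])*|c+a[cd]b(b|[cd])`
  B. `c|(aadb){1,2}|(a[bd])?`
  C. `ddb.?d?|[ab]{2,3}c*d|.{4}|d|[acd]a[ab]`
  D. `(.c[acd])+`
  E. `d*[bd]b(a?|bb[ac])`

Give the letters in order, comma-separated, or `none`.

D

A → no match
B → no match
C → no match
D → match
E → no match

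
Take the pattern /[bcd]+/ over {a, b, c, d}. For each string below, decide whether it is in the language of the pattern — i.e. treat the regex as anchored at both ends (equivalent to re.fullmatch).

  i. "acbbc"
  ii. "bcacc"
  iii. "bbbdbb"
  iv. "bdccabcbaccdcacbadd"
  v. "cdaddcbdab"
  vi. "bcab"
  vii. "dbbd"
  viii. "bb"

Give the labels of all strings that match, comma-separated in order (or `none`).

i → no match
ii → no match
iii → match
iv → no match
v → no match
vi → no match
vii → match
viii → match

iii, vii, viii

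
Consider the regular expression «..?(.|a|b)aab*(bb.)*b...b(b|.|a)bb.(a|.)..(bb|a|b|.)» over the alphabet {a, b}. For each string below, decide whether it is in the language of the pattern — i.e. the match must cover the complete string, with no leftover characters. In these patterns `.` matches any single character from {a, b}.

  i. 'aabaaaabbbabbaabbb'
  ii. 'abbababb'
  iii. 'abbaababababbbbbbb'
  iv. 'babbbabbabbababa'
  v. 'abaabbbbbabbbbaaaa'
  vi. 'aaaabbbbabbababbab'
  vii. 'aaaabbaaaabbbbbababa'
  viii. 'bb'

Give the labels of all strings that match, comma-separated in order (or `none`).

i → no match
ii → no match
iii → match
iv → no match
v → no match
vi → no match
vii → no match
viii → no match

iii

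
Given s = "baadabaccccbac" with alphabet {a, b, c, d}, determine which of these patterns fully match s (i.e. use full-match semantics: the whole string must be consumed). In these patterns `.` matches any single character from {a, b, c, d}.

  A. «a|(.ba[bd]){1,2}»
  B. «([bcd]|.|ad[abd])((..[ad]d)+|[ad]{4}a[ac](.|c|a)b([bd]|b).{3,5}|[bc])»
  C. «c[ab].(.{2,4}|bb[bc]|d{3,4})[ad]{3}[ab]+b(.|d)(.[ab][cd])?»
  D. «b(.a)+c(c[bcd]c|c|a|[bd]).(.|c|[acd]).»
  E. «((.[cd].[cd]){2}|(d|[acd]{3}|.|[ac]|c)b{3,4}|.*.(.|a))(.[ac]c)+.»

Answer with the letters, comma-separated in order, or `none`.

A → no match
B → no match
C → no match — must start with "c"
D → match
E → no match

D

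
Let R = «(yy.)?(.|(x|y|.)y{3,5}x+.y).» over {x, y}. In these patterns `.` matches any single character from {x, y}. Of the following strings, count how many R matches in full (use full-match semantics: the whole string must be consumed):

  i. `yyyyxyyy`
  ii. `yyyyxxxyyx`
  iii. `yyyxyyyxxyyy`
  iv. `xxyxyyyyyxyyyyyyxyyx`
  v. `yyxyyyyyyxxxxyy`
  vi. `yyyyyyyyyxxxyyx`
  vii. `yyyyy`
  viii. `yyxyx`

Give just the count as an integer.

7

i → match
ii → match
iii → match
iv → no match
v → match
vi → match
vii → match
viii → match
Total matched: 7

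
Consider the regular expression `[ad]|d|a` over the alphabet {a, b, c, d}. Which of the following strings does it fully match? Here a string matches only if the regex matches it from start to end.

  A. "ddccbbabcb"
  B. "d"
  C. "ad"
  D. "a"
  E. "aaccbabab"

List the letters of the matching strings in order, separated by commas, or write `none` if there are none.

B, D

A. "ddccbbabcb" → no match
B. "d" → match
C. "ad" → no match
D. "a" → match
E. "aaccbabab" → no match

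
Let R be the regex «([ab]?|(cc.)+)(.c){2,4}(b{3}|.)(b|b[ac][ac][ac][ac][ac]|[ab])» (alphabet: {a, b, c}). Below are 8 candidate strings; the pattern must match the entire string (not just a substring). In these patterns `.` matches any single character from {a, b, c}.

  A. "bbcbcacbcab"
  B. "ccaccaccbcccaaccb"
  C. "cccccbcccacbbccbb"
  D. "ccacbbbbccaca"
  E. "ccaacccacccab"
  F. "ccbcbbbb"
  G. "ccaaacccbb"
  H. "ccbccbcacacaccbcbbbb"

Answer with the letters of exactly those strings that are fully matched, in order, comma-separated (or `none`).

A → match
B → no match
C → no match
D → match
E → match
F → match
G → no match
H → no match

A, D, E, F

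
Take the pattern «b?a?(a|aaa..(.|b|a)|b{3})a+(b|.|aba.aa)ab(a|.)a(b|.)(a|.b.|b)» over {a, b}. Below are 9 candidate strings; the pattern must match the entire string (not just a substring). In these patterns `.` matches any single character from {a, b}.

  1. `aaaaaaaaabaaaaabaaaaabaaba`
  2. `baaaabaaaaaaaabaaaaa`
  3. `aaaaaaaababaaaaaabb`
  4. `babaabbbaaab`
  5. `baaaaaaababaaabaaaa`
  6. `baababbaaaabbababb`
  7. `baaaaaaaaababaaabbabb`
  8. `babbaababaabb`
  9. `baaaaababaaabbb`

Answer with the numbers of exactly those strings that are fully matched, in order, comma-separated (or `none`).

5, 7, 9

1 → no match
2 → no match
3 → no match
4 → no match
5 → match
6 → no match
7 → match
8 → no match
9 → match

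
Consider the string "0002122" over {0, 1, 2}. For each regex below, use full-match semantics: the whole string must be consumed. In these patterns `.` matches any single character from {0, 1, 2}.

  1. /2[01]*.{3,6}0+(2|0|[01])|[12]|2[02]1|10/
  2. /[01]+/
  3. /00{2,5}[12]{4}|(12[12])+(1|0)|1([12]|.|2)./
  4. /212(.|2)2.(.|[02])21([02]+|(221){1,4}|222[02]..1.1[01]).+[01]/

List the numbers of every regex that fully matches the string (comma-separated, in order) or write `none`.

3

1 → no match
2 → no match
3 → match
4 → no match — must start with "212"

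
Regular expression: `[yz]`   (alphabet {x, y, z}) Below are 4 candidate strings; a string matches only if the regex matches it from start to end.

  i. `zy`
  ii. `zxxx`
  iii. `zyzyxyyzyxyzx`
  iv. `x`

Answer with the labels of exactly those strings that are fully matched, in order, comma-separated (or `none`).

i → no match
ii → no match
iii → no match
iv → no match

none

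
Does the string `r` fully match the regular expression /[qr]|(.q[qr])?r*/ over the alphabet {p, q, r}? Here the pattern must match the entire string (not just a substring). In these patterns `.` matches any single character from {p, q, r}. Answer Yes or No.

Yes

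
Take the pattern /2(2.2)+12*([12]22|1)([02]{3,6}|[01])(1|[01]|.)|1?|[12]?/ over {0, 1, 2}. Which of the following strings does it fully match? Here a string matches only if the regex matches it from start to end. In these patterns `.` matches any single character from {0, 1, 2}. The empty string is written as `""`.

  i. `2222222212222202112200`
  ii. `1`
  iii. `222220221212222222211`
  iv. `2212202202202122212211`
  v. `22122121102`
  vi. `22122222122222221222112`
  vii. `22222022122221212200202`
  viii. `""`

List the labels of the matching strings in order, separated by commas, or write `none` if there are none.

i → match
ii. `1` → match
iii → match
iv → match
v. `22122121102` → match
vi → match
vii → match
viii. `""` → match

i, ii, iii, iv, v, vi, vii, viii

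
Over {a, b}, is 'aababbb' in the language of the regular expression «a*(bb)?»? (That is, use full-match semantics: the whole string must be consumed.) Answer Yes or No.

No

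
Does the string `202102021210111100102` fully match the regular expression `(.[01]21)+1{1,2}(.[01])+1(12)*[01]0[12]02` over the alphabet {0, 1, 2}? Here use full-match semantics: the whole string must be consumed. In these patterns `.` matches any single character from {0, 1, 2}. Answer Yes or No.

No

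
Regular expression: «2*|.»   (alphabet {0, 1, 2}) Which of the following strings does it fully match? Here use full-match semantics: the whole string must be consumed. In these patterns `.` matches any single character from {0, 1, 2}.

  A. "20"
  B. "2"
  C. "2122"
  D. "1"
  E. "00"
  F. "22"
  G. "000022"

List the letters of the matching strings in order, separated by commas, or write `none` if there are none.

B, D, F

A → no match
B → match
C → no match
D → match
E → no match
F → match
G → no match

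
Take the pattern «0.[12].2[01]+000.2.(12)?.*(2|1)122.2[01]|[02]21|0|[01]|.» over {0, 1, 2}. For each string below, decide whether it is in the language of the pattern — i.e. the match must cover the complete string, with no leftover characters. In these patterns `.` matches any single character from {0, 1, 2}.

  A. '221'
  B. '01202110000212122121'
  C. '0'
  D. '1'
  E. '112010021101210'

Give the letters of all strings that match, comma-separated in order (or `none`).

A, B, C, D

A → match
B → match
C → match
D → match
E → no match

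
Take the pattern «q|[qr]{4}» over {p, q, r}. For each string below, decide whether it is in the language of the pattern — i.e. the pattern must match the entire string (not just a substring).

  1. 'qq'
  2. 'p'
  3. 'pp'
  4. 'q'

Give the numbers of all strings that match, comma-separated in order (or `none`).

1 → no match
2 → no match
3 → no match
4 → match

4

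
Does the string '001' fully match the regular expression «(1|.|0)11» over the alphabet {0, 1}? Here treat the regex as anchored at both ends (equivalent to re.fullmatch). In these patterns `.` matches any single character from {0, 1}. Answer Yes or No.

Every match must end with '11', but '001' does not.

No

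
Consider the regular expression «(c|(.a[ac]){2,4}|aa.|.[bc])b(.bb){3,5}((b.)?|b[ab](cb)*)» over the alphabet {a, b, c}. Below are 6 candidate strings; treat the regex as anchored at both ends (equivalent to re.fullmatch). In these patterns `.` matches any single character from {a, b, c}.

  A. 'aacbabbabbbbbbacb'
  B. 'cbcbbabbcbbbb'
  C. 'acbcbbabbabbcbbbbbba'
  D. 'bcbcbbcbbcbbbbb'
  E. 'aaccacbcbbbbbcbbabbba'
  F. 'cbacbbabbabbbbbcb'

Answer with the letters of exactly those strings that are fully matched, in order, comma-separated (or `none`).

A, B, C, D, E

A → match
B → match
C → match
D → match
E → match
F → no match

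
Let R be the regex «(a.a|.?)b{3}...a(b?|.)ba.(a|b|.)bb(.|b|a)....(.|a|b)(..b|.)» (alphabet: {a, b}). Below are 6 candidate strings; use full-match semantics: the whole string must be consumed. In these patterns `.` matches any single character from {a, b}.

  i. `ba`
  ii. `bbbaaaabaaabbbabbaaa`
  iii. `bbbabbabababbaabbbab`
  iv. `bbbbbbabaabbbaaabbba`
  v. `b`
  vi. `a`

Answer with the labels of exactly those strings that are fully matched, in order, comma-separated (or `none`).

ii, iii, iv

i → no match
ii → match
iii → match
iv → match
v → no match
vi → no match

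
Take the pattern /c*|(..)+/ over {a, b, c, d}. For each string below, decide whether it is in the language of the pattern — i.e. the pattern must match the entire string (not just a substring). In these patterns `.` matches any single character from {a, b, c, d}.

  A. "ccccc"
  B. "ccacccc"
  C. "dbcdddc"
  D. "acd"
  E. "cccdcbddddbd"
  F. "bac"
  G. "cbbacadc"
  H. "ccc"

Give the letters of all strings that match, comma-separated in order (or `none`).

A, E, G, H

A → match
B → no match
C → no match
D → no match
E → match
F → no match
G → match
H → match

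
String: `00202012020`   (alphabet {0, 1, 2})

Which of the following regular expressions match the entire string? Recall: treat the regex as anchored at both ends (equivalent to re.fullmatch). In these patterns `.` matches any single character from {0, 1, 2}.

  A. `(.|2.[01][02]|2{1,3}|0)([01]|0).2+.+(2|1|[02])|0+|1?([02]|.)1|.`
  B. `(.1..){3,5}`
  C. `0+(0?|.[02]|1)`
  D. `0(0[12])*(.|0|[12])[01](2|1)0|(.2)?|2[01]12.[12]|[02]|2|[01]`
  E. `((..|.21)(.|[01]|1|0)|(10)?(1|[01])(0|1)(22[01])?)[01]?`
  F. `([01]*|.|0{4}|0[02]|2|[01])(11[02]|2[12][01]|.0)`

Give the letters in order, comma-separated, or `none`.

A → no match
B → no match
C → no match
D → match
E → no match
F → no match

D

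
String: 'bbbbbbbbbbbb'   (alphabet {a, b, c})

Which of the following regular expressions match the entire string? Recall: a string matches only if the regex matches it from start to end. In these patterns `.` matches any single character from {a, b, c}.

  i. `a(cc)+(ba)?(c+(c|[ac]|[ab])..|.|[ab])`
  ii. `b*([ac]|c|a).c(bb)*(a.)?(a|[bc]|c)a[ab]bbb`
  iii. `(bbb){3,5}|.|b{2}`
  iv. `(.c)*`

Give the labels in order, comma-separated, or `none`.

i → no match — must start with 'acc'
ii → no match
iii → match
iv → no match

iii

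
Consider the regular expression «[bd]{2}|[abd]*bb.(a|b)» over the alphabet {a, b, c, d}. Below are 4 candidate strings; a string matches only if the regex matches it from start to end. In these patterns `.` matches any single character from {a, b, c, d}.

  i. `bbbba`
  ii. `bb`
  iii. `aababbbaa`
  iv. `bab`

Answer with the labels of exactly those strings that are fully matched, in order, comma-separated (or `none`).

i, ii, iii

i → match
ii → match
iii → match
iv → no match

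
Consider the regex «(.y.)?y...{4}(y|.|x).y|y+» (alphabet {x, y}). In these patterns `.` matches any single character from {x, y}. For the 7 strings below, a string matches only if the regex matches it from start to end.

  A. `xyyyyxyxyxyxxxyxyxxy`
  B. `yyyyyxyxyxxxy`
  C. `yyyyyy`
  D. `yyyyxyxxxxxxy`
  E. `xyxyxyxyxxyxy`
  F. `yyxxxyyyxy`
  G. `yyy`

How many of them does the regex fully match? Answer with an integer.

A → no match
B → match
C → match
D → match
E → match
F → match
G → match
Total matched: 6

6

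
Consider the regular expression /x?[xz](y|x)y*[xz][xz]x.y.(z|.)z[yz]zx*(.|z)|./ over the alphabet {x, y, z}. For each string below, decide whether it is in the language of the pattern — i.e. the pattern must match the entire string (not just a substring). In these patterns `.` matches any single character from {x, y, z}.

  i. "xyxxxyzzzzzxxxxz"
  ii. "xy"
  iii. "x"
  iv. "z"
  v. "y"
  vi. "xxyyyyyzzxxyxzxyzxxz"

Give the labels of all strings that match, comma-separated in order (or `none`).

iii, iv, v

i → no match
ii → no match
iii → match
iv → match
v → match
vi → no match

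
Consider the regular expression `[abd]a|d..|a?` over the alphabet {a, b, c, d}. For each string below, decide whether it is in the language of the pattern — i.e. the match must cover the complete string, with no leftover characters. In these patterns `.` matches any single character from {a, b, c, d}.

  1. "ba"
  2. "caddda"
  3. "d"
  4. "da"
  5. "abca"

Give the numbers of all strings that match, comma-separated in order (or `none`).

1. "ba" → match
2. "caddda" → no match
3. "d" → no match
4. "da" → match
5. "abca" → no match

1, 4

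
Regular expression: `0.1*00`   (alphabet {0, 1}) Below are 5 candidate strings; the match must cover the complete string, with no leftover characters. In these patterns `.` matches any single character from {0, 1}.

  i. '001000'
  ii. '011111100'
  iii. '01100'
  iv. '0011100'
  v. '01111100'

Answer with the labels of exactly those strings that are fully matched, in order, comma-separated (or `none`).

i → no match
ii → match
iii → match
iv → match
v → match

ii, iii, iv, v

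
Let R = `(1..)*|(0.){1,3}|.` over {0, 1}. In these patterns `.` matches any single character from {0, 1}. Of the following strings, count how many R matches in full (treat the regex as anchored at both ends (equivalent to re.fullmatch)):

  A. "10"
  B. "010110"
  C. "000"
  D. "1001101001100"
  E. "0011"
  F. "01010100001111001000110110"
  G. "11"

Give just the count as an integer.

0

A → no match
B → no match
C → no match
D → no match
E → no match
F → no match
G → no match
Total matched: 0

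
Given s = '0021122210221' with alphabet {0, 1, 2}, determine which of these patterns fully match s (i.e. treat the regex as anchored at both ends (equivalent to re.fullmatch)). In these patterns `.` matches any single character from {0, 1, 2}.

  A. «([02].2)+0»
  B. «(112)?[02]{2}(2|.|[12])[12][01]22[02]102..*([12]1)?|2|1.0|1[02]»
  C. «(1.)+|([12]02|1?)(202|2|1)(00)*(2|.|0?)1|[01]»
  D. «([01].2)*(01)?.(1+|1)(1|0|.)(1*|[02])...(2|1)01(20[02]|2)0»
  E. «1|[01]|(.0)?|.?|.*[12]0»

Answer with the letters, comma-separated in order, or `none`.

B

A → no match — must end with '20'
B → match
C → no match
D → no match — must end with '0'
E → no match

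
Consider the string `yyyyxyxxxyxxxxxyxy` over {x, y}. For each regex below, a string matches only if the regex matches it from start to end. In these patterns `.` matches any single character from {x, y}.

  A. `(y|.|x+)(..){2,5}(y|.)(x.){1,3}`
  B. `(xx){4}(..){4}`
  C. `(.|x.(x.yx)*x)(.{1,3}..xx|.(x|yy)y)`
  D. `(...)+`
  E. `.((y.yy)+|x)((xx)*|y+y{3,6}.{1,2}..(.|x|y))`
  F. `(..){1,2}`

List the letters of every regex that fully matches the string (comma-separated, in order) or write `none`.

A, D

A → match
B → no match — must start with `xx`
C → no match
D → match
E → no match
F → no match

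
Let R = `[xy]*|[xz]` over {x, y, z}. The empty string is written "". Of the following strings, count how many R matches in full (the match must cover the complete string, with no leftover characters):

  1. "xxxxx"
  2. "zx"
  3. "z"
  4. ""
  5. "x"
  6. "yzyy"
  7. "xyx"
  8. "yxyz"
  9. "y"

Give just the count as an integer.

1 → match
2 → no match
3 → match
4 → match
5 → match
6 → no match
7 → match
8 → no match
9 → match
Total matched: 6

6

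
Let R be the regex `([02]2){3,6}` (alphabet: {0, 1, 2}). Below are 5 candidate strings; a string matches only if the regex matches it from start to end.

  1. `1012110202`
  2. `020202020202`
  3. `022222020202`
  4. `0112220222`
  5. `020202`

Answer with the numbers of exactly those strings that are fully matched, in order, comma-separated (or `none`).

1 → no match
2 → match
3 → match
4 → no match
5 → match

2, 3, 5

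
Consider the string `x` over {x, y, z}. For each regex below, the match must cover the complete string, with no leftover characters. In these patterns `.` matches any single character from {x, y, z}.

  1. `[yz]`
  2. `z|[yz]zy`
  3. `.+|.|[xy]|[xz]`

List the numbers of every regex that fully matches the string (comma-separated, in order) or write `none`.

3

1 → no match
2 → no match
3 → match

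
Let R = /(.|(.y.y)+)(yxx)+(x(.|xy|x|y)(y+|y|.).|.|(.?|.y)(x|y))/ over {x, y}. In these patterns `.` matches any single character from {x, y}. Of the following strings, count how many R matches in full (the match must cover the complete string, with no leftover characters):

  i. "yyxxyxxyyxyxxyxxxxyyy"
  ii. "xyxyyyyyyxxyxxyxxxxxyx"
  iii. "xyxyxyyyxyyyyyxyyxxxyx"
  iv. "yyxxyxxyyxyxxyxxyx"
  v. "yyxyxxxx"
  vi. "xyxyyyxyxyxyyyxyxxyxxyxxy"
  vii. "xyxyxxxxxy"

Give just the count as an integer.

i → no match
ii → no match
iii → match
iv → no match
v. "yyxyxxxx" → no match
vi → no match
vii. "xyxyxxxxxy" → no match
Total matched: 1

1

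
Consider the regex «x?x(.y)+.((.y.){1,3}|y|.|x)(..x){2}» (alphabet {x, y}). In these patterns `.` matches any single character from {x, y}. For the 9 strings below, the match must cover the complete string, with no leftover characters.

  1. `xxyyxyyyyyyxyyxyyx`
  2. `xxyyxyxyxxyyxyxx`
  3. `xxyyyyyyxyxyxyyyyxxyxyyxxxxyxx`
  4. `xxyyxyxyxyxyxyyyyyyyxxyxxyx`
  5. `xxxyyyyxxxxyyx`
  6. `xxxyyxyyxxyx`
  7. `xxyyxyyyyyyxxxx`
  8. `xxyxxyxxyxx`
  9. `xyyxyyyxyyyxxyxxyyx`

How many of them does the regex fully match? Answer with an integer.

1 → match
2 → match
3 → match
4 → match
5 → match
6 → match
7 → no match
8 → match
9 → match
Total matched: 8

8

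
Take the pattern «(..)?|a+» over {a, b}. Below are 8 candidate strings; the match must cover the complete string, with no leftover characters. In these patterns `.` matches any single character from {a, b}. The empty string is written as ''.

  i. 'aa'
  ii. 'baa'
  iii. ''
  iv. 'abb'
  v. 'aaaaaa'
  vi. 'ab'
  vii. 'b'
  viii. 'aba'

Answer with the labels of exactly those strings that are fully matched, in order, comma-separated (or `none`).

i. 'aa' → match
ii. 'baa' → no match
iii. '' → match
iv. 'abb' → no match
v. 'aaaaaa' → match
vi. 'ab' → match
vii. 'b' → no match
viii. 'aba' → no match

i, iii, v, vi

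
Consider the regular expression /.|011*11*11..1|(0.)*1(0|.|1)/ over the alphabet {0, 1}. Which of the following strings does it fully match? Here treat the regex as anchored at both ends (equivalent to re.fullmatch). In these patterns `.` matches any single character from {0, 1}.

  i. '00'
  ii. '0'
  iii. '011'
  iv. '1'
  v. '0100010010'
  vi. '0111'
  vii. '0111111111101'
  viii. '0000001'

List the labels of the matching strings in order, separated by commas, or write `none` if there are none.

i. '00' → no match
ii. '0' → match
iii. '011' → no match
iv. '1' → match
v. '0100010010' → match
vi. '0111' → match
vii → match
viii. '0000001' → no match

ii, iv, v, vi, vii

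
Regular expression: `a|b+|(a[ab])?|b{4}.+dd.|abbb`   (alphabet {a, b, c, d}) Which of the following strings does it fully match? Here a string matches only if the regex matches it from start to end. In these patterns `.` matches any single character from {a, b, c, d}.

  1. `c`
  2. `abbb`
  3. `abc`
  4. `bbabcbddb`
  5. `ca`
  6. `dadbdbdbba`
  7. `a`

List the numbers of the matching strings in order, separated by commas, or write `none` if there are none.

2, 7

1 → no match
2 → match
3 → no match
4 → no match
5 → no match
6 → no match
7 → match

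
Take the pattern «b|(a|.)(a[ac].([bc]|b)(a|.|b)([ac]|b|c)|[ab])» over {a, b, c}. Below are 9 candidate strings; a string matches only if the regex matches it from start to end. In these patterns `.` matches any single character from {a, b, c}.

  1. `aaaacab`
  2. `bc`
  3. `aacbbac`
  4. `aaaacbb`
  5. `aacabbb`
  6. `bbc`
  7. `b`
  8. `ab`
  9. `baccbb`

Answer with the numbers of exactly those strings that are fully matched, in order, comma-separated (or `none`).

1. `aaaacab` → match
2. `bc` → no match
3. `aacbbac` → match
4. `aaaacbb` → match
5. `aacabbb` → match
6. `bbc` → no match
7. `b` → match
8. `ab` → match
9. `baccbb` → no match

1, 3, 4, 5, 7, 8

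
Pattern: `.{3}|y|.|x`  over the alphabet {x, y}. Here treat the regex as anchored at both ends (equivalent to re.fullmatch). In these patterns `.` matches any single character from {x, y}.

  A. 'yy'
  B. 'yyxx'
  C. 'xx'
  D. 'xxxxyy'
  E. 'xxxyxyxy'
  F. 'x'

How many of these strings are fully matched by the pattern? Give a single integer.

A. 'yy' → no match
B. 'yyxx' → no match
C. 'xx' → no match
D. 'xxxxyy' → no match
E. 'xxxyxyxy' → no match
F. 'x' → match
Total matched: 1

1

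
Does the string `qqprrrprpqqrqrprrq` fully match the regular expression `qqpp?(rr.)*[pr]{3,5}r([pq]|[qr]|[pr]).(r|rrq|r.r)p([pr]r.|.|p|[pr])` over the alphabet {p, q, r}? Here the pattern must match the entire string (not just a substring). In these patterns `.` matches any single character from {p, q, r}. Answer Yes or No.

No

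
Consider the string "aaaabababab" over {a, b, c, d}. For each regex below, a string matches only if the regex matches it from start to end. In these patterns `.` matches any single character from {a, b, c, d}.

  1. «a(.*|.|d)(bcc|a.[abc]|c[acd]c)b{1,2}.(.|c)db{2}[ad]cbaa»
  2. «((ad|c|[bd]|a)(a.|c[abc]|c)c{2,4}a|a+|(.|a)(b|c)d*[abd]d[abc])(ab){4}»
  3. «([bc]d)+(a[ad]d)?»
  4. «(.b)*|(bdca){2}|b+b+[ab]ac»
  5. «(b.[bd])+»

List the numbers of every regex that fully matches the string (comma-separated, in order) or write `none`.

1 → no match — must end with "cbaa"
2 → match
3 → no match
4 → no match
5 → no match — must start with "b"

2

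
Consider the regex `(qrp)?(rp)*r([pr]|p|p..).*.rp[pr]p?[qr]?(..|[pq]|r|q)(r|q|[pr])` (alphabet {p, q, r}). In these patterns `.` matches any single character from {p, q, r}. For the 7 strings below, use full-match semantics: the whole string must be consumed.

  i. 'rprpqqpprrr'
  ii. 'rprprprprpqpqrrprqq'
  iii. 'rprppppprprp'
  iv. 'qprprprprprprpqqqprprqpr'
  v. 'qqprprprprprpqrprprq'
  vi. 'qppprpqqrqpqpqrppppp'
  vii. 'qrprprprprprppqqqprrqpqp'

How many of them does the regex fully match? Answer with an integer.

i. 'rprpqqpprrr' → no match
ii → match
iii. 'rprppppprprp' → no match
iv → no match
v → no match
vi → no match
vii → no match
Total matched: 1

1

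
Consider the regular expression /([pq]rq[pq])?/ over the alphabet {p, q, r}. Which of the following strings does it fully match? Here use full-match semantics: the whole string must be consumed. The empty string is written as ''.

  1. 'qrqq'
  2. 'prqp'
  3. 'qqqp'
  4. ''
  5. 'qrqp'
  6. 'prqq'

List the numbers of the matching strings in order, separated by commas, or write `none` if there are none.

1, 2, 4, 5, 6

1 → match
2 → match
3 → no match
4 → match
5 → match
6 → match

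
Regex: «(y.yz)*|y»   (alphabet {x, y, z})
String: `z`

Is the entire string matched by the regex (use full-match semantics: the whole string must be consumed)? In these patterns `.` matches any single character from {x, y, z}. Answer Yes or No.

No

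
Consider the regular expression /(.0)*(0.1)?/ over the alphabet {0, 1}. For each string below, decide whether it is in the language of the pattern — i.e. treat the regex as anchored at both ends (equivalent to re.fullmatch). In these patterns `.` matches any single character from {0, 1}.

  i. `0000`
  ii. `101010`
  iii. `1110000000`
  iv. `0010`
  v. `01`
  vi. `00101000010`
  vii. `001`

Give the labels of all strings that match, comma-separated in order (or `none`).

i → match
ii → match
iii → no match
iv → match
v → no match
vi → no match
vii → match

i, ii, iv, vii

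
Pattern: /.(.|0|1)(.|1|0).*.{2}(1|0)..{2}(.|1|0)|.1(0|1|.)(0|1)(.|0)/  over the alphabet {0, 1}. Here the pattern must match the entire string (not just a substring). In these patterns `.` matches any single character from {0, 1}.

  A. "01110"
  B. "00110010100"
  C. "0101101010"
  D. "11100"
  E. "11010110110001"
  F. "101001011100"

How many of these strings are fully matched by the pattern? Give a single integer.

A. "01110" → match
B. "00110010100" → match
C. "0101101010" → match
D. "11100" → match
E → match
F. "101001011100" → match
Total matched: 6

6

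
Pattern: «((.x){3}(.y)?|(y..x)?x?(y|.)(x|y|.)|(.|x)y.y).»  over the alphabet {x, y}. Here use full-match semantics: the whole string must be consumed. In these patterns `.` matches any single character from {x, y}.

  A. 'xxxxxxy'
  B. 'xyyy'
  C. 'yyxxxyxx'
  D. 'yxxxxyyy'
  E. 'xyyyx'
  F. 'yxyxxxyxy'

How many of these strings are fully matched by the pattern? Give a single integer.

5

A → match
B → match
C → match
D → match
E → match
F → no match
Total matched: 5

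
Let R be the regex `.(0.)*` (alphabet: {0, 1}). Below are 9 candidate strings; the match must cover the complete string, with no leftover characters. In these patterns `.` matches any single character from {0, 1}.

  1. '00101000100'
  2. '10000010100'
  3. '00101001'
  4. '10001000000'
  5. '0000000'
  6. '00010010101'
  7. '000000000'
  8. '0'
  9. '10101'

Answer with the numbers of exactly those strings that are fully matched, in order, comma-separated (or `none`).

1, 2, 4, 5, 7, 8, 9

1 → match
2 → match
3 → no match
4 → match
5 → match
6 → no match
7 → match
8 → match
9 → match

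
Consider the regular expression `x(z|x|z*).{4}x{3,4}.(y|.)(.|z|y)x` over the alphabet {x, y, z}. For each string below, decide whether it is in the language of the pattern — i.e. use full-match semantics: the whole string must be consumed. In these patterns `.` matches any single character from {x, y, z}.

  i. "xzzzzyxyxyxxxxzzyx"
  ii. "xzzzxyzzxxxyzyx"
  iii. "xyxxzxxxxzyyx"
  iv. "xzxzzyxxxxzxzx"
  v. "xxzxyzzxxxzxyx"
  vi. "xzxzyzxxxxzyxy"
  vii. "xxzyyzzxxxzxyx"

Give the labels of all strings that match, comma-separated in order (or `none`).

i → no match
ii → match
iii → match
iv → match
v → no match
vi → no match — must end with "x"
vii → no match

ii, iii, iv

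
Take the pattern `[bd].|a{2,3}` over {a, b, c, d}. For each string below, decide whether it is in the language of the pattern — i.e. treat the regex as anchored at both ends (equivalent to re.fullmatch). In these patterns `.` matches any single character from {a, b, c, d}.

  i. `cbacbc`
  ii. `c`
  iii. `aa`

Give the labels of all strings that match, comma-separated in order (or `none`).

i → no match
ii → no match
iii → match

iii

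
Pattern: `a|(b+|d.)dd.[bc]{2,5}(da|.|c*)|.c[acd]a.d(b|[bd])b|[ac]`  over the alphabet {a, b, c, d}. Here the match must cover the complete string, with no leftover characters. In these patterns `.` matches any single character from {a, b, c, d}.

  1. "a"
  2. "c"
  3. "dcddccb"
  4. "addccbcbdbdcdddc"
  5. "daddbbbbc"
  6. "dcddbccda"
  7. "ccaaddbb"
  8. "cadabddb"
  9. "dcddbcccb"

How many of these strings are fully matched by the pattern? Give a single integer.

7

1 → match
2 → match
3 → match
4 → no match
5 → match
6 → match
7 → match
8 → no match
9 → match
Total matched: 7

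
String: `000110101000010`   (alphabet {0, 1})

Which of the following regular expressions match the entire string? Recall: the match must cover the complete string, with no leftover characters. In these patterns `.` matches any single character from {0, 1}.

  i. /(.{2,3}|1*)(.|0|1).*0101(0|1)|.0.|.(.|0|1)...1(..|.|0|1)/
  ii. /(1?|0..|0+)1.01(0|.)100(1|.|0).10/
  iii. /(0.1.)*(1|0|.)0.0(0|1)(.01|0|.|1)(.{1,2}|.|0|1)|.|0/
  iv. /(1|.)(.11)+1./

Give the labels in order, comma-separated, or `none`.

i → no match
ii → match
iii → no match
iv → no match

ii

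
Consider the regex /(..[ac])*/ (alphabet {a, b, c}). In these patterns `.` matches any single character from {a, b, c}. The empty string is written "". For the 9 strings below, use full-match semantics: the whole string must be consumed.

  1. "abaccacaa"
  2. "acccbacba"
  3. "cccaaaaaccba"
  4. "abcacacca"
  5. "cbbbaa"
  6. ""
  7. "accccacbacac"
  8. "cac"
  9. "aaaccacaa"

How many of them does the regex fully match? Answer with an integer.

1 → match
2 → match
3 → match
4 → match
5 → no match
6 → match
7 → match
8 → match
9 → match
Total matched: 8

8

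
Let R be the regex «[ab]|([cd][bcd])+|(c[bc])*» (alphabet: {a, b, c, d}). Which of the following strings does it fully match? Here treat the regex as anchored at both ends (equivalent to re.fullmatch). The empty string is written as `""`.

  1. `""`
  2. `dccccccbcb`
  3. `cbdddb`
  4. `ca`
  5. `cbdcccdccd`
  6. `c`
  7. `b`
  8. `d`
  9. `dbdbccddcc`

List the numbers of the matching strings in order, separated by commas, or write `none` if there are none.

1 → match
2 → match
3 → match
4 → no match
5 → match
6 → no match
7 → match
8 → no match
9 → match

1, 2, 3, 5, 7, 9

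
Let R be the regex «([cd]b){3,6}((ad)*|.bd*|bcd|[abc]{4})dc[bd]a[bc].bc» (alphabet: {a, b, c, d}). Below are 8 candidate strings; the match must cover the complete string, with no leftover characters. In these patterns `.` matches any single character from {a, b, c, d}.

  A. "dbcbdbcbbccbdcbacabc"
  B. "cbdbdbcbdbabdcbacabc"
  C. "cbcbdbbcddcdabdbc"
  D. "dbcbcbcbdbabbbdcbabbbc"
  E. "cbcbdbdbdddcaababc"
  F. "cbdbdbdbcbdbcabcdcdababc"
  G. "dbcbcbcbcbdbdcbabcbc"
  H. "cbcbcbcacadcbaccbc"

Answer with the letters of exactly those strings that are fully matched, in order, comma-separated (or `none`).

A → match
B → match
C → match
D → match
E → no match
F → match
G → match
H → match

A, B, C, D, F, G, H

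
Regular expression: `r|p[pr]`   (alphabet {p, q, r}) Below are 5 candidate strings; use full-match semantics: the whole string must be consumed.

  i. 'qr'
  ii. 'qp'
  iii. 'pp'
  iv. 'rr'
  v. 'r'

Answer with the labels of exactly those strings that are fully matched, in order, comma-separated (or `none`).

i → no match
ii → no match
iii → match
iv → no match
v → match

iii, v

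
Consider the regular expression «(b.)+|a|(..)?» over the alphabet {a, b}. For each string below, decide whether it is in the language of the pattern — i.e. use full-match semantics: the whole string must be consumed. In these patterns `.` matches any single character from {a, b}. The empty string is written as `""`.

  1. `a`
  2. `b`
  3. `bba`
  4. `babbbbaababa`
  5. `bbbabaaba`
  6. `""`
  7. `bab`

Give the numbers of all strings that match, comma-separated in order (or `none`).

1 → match
2 → no match
3 → no match
4 → no match
5 → no match
6 → match
7 → no match

1, 6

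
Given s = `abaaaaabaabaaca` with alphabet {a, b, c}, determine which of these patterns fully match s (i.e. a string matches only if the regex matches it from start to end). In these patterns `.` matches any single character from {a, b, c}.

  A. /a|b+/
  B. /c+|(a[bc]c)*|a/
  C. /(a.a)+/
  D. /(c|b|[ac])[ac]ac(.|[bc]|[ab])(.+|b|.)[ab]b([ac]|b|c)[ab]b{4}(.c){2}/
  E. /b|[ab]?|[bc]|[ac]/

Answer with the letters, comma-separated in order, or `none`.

A → no match
B → no match
C → match
D → no match — must end with `c`
E → no match

C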